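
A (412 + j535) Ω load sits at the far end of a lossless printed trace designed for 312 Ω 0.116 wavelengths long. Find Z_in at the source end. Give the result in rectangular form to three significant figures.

Z_in ≈ 443 − j549 Ω

βl = 2π × 0.116 = 41.8°
tan(βl) = tan(41.8°) = 0.893
Z_in = Z_0·(Z_L + jZ_0·tanβl)/(Z_0 + jZ_L·tanβl)
     = 312·(412 + j814)/(-166 + j368)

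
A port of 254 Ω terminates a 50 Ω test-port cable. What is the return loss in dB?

RL ≈ 3.46 dB

Γ = (254 − 50)/(254 + 50) = 0.671
RL = −20·log₁₀|Γ| = −20·log₁₀(0.671)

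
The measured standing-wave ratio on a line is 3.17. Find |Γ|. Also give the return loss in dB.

|Γ| = (S − 1)/(S + 1) = (3.17 − 1)/(3.17 + 1) = 2.17/4.17
RL = −20·log₁₀|Γ| = −20·log₁₀(0.52)

|Γ| ≈ 0.52; return loss ≈ 5.67 dB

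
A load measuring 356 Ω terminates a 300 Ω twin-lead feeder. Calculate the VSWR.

Γ = (356 − 300)/(356 + 300) = 0.0854
VSWR = (1 + 0.0854)/(1 − 0.0854)

VSWR ≈ 1.19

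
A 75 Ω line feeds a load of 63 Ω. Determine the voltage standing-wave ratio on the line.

Γ = (63 − 75)/(63 + 75) = -0.087
VSWR = (1 + 0.087)/(1 − 0.087)

VSWR ≈ 1.19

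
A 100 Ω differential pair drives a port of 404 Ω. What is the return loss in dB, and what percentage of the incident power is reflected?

Γ = (404 − 100)/(404 + 100) = 0.603
RL = −20·log₁₀(0.603) = 4.39 dB
P_refl/P_inc = |Γ|² = 0.364

RL ≈ 4.39 dB; 36.4% of incident power reflected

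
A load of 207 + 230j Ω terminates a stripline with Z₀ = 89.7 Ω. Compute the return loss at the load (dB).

Γ = (117.3 + j230)/(296.7 + j230), |Γ| = 0.688
RL = −20·log₁₀|Γ| = −20·log₁₀(0.688)

RL ≈ 3.25 dB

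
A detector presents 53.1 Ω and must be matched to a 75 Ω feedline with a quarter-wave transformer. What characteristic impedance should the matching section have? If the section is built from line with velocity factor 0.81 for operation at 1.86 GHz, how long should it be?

Z_qwt = √(Z_0·R_L) = √(75 × 53.1) = √3982
λ = 0.81·c/f = 0.131 m, so l = λ/4 = 0.0327 m

Z_qwt ≈ 63.1 Ω; length ≈ 3.27 cm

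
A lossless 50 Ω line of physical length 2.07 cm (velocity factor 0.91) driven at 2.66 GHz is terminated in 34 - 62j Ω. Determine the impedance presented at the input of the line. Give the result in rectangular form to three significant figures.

Z_in ≈ 13 + j14 Ω

λ = v/f = 0.91·c / 2.66 GHz = 0.103 m
βl = 2π·l/λ = 2π × 0.202 = 72.6°
tan(βl) = tan(72.6°) = 3.19
Z_in = Z_0·(Z_L + jZ_0·tanβl)/(Z_0 + jZ_L·tanβl)
     = 50·(34 + j97.6)/(248 + j109)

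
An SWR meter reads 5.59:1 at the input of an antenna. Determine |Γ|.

|Γ| ≈ 0.697

|Γ| = (S − 1)/(S + 1) = (5.59 − 1)/(5.59 + 1) = 4.59/6.59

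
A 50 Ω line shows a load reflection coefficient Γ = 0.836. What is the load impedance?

Z_L ≈ 560 Ω

Z_L = Z_0·(1 + Γ)/(1 − Γ) = 50·(1.84)/(0.164)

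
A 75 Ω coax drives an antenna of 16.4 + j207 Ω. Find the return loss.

RL ≈ 0.439 dB

Γ = (-58.6 + j207)/(91.4 + j207), |Γ| = 0.951
RL = −20·log₁₀|Γ| = −20·log₁₀(0.951)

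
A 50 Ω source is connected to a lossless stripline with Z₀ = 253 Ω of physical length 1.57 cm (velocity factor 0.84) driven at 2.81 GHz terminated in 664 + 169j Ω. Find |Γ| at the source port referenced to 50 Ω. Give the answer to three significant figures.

λ = v/f = 0.84·c / 2.81 GHz = 0.0897 m
βl = 2π·l/λ = 2π × 0.175 = 63°
tan(βl) = 1.96
Z_in = Z_0·(Z_L + jZ_0·tanβl)/(Z_0 + jZ_L·tanβl) = 121 − j136 Ω
Γ_s = (Z_in − Z_s)/(Z_in + Z_s) = (70.9 − j136)/(171 − j136), |Γ_s| = 0.702

|Γ| ≈ 0.702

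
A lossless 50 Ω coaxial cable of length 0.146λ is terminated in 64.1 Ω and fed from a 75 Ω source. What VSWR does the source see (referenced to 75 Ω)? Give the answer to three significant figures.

VSWR ≈ 1.7

βl = 2π × 0.146 = 52.6°
tan(βl) = 1.31
Z_in = Z_0·(Z_L + jZ_0·tanβl)/(Z_0 + jZ_L·tanβl) = 45.6 − j11 Ω
Γ_s = (Z_in − Z_s)/(Z_in + Z_s) = (-29.4 − j11)/(121 − j11), |Γ_s| = 0.259
VSWR = (1 + |Γ_s|)/(1 − |Γ_s|)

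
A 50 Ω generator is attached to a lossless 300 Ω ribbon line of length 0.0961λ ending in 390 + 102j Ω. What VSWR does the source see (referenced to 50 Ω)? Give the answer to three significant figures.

VSWR ≈ 8.61

βl = 2π × 0.0961 = 34.6°
tan(βl) = 0.69
Z_in = Z_0·(Z_L + jZ_0·tanβl)/(Z_0 + jZ_L·tanβl) = 414 − j81.5 Ω
Γ_s = (Z_in − Z_s)/(Z_in + Z_s) = (364 − j81.5)/(464 − j81.5), |Γ_s| = 0.792
VSWR = (1 + |Γ_s|)/(1 − |Γ_s|)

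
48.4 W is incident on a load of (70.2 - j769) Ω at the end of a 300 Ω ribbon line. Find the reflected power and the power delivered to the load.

|Γ| = |(-229.8 − j769)/(370.2 − j769)| = 0.94
|Γ|² = 0.884
P_refl = |Γ|²·P_inc = 42.8 W, P_del = (1 − |Γ|²)·P_inc = 5.6 W

P_reflected ≈ 42.8 W; P_delivered ≈ 5.6 W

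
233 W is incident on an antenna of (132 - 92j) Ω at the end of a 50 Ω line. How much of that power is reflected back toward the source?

|Γ| = |(82 − j92)/(182 − j92)| = 0.604
|Γ|² = 0.365
P_refl = |Γ|²·P_inc = 85.1 W, P_del = (1 − |Γ|²)·P_inc = 148 W

P_reflected ≈ 85.1 W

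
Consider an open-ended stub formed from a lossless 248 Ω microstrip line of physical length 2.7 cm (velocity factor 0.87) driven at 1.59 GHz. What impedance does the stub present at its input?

Z_in ≈ −j148 Ω

λ = v/f = 0.87·c / 1.59 GHz = 0.164 m
βl = 2π·l/λ = 2π × 0.164 = 59.2°
tan(βl) = 1.68
For an open-ended stub, Z_in = −jZ_0·cot(βl) = −jZ_0/tan(βl)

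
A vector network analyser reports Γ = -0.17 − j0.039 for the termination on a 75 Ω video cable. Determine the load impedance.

Z_L ≈ 53.1 − j4.27 Ω

Z_L = Z_0·(1 + Γ)/(1 − Γ) = 75·(0.83 − j0.039)/(1.17 + j0.039)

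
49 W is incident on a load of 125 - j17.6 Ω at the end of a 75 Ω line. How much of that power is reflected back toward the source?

|Γ| = |(50 − j17.6)/(200 − j17.6)| = 0.264
|Γ|² = 0.0697
P_refl = |Γ|²·P_inc = 3.42 W, P_del = (1 − |Γ|²)·P_inc = 45.6 W

P_reflected ≈ 3.42 W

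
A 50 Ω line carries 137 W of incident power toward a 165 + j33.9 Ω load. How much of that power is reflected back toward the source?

|Γ| = |(115 + j33.9)/(215 + j33.9)| = 0.551
|Γ|² = 0.303
P_refl = |Γ|²·P_inc = 41.6 W, P_del = (1 − |Γ|²)·P_inc = 95.4 W

P_reflected ≈ 41.6 W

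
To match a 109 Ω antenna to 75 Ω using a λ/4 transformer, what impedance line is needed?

Z_qwt ≈ 90.4 Ω

Z_qwt = √(Z_0·R_L) = √(75 × 109) = √8175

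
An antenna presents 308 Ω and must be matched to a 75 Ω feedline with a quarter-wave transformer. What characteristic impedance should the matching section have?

Z_qwt ≈ 152 Ω

Z_qwt = √(Z_0·R_L) = √(75 × 308) = √23100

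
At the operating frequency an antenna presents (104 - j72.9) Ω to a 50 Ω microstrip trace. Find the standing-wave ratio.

Γ = (Z_L − Z_0)/(Z_L + Z_0) = (54 − j72.9)/(154 − j72.9)
|Γ| = 90.7/170 = 0.532
VSWR = (1 + |Γ|)/(1 − |Γ|) = 1.53/0.468

VSWR ≈ 3.28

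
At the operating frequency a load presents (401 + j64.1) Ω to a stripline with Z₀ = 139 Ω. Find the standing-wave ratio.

VSWR ≈ 2.97

Γ = (Z_L − Z_0)/(Z_L + Z_0) = (262 + j64.1)/(540 + j64.1)
|Γ| = 270/544 = 0.496
VSWR = (1 + |Γ|)/(1 − |Γ|) = 1.5/0.504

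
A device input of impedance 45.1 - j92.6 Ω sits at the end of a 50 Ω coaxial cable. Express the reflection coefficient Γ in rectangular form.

Γ ≈ 0.46 − j0.526

Γ = (Z_L − Z_0)/(Z_L + Z_0) = (-4.9 − j92.6)/(95.1 − j92.6)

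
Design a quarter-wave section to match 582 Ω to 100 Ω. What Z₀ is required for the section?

Z_qwt = √(Z_0·R_L) = √(100 × 582) = √58200

Z_qwt ≈ 241 Ω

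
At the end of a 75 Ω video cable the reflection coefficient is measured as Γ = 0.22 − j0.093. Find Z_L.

Z_L ≈ 115 − j22.6 Ω

Z_L = Z_0·(1 + Γ)/(1 − Γ) = 75·(1.22 − j0.093)/(0.78 + j0.093)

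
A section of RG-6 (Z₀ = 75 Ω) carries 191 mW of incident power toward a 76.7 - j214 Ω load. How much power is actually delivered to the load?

P_delivered ≈ 63.9 mW

|Γ| = |(1.7 − j214)/(151.7 − j214)| = 0.816
|Γ|² = 0.666
P_refl = |Γ|²·P_inc = 127 mW, P_del = (1 − |Γ|²)·P_inc = 63.9 mW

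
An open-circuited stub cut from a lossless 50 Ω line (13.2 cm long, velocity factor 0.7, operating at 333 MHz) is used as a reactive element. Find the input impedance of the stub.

Z_in ≈ −j13.1 Ω

λ = v/f = 0.7·c / 333 MHz = 0.631 m
βl = 2π·l/λ = 2π × 0.209 = 75.4°
tan(βl) = 3.83
For an open-circuited stub, Z_in = −jZ_0·cot(βl) = −jZ_0/tan(βl)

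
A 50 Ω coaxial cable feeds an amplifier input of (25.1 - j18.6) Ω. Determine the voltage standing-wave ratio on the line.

VSWR ≈ 2.34

Γ = (Z_L − Z_0)/(Z_L + Z_0) = (-24.9 − j18.6)/(75.1 − j18.6)
|Γ| = 31.1/77.4 = 0.402
VSWR = (1 + |Γ|)/(1 − |Γ|) = 1.4/0.598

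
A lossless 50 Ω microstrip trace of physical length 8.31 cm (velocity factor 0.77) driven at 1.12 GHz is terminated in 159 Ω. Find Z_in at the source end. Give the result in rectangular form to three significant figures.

Z_in ≈ 39.8 + j53.6 Ω

λ = v/f = 0.77·c / 1.12 GHz = 0.206 m
βl = 2π·l/λ = 2π × 0.403 = 145°
tan(βl) = tan(145°) = -0.699
Z_in = Z_0·(Z_L + jZ_0·tanβl)/(Z_0 + jZ_L·tanβl)
     = 50·(159 − j34.9)/(50 − j111)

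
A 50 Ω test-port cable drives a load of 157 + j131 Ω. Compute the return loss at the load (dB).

RL ≈ 3.22 dB

Γ = (107 + j131)/(207 + j131), |Γ| = 0.69
RL = −20·log₁₀|Γ| = −20·log₁₀(0.69)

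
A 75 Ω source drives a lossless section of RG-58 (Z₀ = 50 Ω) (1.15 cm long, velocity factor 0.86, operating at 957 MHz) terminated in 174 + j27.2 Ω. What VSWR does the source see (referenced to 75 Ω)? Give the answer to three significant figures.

λ = v/f = 0.86·c / 957 MHz = 0.27 m
βl = 2π·l/λ = 2π × 0.0427 = 15.4°
tan(βl) = 0.275
Z_in = Z_0·(Z_L + jZ_0·tanβl)/(Z_0 + jZ_L·tanβl) = 114 − j80.3 Ω
Γ_s = (Z_in − Z_s)/(Z_in + Z_s) = (39.3 − j80.3)/(189 − j80.3), |Γ_s| = 0.435
VSWR = (1 + |Γ_s|)/(1 − |Γ_s|)

VSWR ≈ 2.54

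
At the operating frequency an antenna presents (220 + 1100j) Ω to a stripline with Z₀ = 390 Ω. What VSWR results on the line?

VSWR ≈ 16.4

Γ = (Z_L − Z_0)/(Z_L + Z_0) = (-170 + j1100)/(610 + j1100)
|Γ| = 1110/1260 = 0.885
VSWR = (1 + |Γ|)/(1 − |Γ|) = 1.88/0.115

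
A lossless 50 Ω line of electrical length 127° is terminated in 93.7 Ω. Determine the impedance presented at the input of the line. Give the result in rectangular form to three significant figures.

Z_in ≈ 36 + j23.2 Ω

tan(βl) = tan(127°) = -1.33
Z_in = Z_0·(Z_L + jZ_0·tanβl)/(Z_0 + jZ_L·tanβl)
     = 50·(93.7 − j66.4)/(50 − j124)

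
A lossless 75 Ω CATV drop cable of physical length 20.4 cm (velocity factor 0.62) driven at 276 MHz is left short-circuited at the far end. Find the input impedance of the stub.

λ = v/f = 0.62·c / 276 MHz = 0.674 m
βl = 2π·l/λ = 2π × 0.303 = 109°
tan(βl) = -2.91
For a short-circuited stub, Z_in = jZ_0·tan(βl)

Z_in ≈ −j218 Ω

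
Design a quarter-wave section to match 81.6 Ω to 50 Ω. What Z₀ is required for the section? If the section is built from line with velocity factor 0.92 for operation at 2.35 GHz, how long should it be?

Z_qwt = √(Z_0·R_L) = √(50 × 81.6) = √4080
λ = 0.92·c/f = 0.117 m, so l = λ/4 = 0.0294 m

Z_qwt ≈ 63.9 Ω; length ≈ 2.94 cm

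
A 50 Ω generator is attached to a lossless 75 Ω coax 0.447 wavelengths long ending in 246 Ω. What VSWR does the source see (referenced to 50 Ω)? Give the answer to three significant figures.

βl = 2π × 0.447 = 161°
tan(βl) = -0.346
Z_in = Z_0·(Z_L + jZ_0·tanβl)/(Z_0 + jZ_L·tanβl) = 120 + j111 Ω
Γ_s = (Z_in − Z_s)/(Z_in + Z_s) = (70.4 + j111)/(170 + j111), |Γ_s| = 0.646
VSWR = (1 + |Γ_s|)/(1 − |Γ_s|)

VSWR ≈ 4.64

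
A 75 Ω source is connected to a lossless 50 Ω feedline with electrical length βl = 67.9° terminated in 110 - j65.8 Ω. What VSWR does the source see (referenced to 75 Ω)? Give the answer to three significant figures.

VSWR ≈ 4.62

tan(βl) = 2.46
Z_in = Z_0·(Z_L + jZ_0·tanβl)/(Z_0 + jZ_L·tanβl) = 16.4 − j7.45 Ω
Γ_s = (Z_in − Z_s)/(Z_in + Z_s) = (-58.6 − j7.45)/(91.4 − j7.45), |Γ_s| = 0.644
VSWR = (1 + |Γ_s|)/(1 − |Γ_s|)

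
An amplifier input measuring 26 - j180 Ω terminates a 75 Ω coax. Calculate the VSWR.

VSWR ≈ 19.8

Γ = (Z_L − Z_0)/(Z_L + Z_0) = (-49 − j180)/(101 − j180)
|Γ| = 187/206 = 0.904
VSWR = (1 + |Γ|)/(1 − |Γ|) = 1.9/0.0962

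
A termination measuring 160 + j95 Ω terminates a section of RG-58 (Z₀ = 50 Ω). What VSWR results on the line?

VSWR ≈ 4.41

Γ = (Z_L − Z_0)/(Z_L + Z_0) = (110 + j95)/(210 + j95)
|Γ| = 145/230 = 0.631
VSWR = (1 + |Γ|)/(1 − |Γ|) = 1.63/0.369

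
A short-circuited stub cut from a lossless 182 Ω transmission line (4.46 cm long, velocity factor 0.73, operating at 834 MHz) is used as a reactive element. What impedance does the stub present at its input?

Z_in ≈ +j330 Ω

λ = v/f = 0.73·c / 834 MHz = 0.263 m
βl = 2π·l/λ = 2π × 0.17 = 61.1°
tan(βl) = 1.81
For a short-circuited stub, Z_in = jZ_0·tan(βl)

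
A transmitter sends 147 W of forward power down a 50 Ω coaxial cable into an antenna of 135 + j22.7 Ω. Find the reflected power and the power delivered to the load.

P_reflected ≈ 32.8 W; P_delivered ≈ 114 W

|Γ| = |(85 + j22.7)/(185 + j22.7)| = 0.472
|Γ|² = 0.223
P_refl = |Γ|²·P_inc = 32.8 W, P_del = (1 − |Γ|²)·P_inc = 114 W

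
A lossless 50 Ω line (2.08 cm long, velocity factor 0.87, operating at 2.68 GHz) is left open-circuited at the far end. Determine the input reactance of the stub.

X_in ≈ -11.6 Ω (capacitive)

λ = v/f = 0.87·c / 2.68 GHz = 0.0974 m
βl = 2π·l/λ = 2π × 0.214 = 76.9°
tan(βl) = 4.29
For an open-circuited stub, Z_in = −jZ_0·cot(βl) = −jZ_0/tan(βl)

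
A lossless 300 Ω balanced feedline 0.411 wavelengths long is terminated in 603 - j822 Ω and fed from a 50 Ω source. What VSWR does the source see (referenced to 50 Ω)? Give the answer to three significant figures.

VSWR ≈ 33.1

βl = 2π × 0.411 = 148°
tan(βl) = -0.626
Z_in = Z_0·(Z_L + jZ_0·tanβl)/(Z_0 + jZ_L·tanβl) = 401 + j707 Ω
Γ_s = (Z_in − Z_s)/(Z_in + Z_s) = (351 + j707)/(451 + j707), |Γ_s| = 0.941
VSWR = (1 + |Γ_s|)/(1 − |Γ_s|)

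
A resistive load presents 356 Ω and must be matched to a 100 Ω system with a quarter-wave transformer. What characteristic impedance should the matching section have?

Z_qwt = √(Z_0·R_L) = √(100 × 356) = √35600

Z_qwt ≈ 189 Ω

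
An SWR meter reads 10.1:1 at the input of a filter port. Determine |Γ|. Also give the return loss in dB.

|Γ| = (S − 1)/(S + 1) = (10.1 − 1)/(10.1 + 1) = 9.1/11.1
RL = −20·log₁₀|Γ| = −20·log₁₀(0.82)

|Γ| ≈ 0.82; return loss ≈ 1.73 dB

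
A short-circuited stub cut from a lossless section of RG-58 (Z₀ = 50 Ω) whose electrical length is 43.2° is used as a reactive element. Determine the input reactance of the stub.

X_in ≈ 47 Ω (inductive)

tan(βl) = 0.939
For a short-circuited stub, Z_in = jZ_0·tan(βl)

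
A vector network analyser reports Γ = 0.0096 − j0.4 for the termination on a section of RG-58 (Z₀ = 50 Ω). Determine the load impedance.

Z_L = Z_0·(1 + Γ)/(1 − Γ) = 50·(1.01 − j0.4)/(0.99 + j0.4)

Z_L ≈ 36.8 − j35.1 Ω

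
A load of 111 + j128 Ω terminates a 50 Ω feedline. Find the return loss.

Γ = (61 + j128)/(161 + j128), |Γ| = 0.689
RL = −20·log₁₀|Γ| = −20·log₁₀(0.689)

RL ≈ 3.23 dB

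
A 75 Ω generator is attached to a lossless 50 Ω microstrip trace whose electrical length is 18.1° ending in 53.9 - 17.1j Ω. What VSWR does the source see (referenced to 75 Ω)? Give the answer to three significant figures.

tan(βl) = 0.327
Z_in = Z_0·(Z_L + jZ_0·tanβl)/(Z_0 + jZ_L·tanβl) = 43.9 − j14.6 Ω
Γ_s = (Z_in − Z_s)/(Z_in + Z_s) = (-31.1 − j14.6)/(119 − j14.6), |Γ_s| = 0.287
VSWR = (1 + |Γ_s|)/(1 − |Γ_s|)

VSWR ≈ 1.81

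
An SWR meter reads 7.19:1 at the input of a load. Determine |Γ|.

|Γ| ≈ 0.756

|Γ| = (S − 1)/(S + 1) = (7.19 − 1)/(7.19 + 1) = 6.19/8.19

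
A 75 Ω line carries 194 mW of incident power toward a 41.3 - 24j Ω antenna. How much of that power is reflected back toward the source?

|Γ| = |(-33.7 − j24)/(116.3 − j24)| = 0.348
|Γ|² = 0.121
P_refl = |Γ|²·P_inc = 23.5 mW, P_del = (1 − |Γ|²)·P_inc = 170 mW

P_reflected ≈ 23.5 mW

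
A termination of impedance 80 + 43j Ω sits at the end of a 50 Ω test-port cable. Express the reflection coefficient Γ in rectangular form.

Γ ≈ 0.307 + j0.229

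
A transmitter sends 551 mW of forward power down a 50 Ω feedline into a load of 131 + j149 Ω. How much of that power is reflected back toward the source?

|Γ| = |(81 + j149)/(181 + j149)| = 0.723
|Γ|² = 0.523
P_refl = |Γ|²·P_inc = 288 mW, P_del = (1 − |Γ|²)·P_inc = 263 mW

P_reflected ≈ 288 mW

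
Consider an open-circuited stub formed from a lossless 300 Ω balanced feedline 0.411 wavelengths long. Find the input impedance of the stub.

Z_in ≈ +j479 Ω

βl = 2π × 0.411 = 148°
tan(βl) = -0.626
For an open-circuited stub, Z_in = −jZ_0·cot(βl) = −jZ_0/tan(βl)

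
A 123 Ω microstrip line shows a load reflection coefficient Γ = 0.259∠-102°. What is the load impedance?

Z_L = Z_0·(1 + Γ)/(1 − Γ) = 123·(0.946 − j0.253)/(1.05 + j0.253)

Z_L ≈ 97.7 − j53 Ω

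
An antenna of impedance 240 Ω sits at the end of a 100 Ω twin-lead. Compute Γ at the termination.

Γ = 0.412

Γ = (Z_L − Z_0)/(Z_L + Z_0) = (240 − 100)/(240 + 100) = 140/340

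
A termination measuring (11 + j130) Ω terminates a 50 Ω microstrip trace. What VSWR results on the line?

VSWR ≈ 35.5

Γ = (Z_L − Z_0)/(Z_L + Z_0) = (-39 + j130)/(61 + j130)
|Γ| = 136/144 = 0.945
VSWR = (1 + |Γ|)/(1 − |Γ|) = 1.95/0.0548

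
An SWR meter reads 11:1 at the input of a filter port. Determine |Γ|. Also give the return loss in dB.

|Γ| ≈ 0.833; return loss ≈ 1.58 dB

|Γ| = (S − 1)/(S + 1) = (11 − 1)/(11 + 1) = 10/12
RL = −20·log₁₀|Γ| = −20·log₁₀(0.833)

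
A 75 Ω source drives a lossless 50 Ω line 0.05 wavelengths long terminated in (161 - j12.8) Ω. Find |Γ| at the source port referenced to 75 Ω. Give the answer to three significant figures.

βl = 2π × 0.05 = 18°
tan(βl) = 0.325
Z_in = Z_0·(Z_L + jZ_0·tanβl)/(Z_0 + jZ_L·tanβl) = 78.5 − j72.6 Ω
Γ_s = (Z_in − Z_s)/(Z_in + Z_s) = (3.49 − j72.6)/(153 − j72.6), |Γ_s| = 0.428

|Γ| ≈ 0.428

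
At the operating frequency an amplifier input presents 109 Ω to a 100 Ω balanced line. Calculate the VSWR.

Γ = (109 − 100)/(109 + 100) = 0.0431
VSWR = (1 + 0.0431)/(1 − 0.0431)

VSWR ≈ 1.09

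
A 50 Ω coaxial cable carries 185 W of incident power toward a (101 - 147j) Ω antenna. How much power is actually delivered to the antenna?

|Γ| = |(51 − j147)/(151 − j147)| = 0.738
|Γ|² = 0.545
P_refl = |Γ|²·P_inc = 101 W, P_del = (1 − |Γ|²)·P_inc = 84.1 W

P_delivered ≈ 84.1 W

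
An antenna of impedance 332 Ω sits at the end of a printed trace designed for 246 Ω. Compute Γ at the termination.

Γ = 0.149

Γ = (Z_L − Z_0)/(Z_L + Z_0) = (332 − 246)/(332 + 246) = 86/578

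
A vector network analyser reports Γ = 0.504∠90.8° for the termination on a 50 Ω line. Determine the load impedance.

Z_L ≈ 29.4 + j39.7 Ω

Z_L = Z_0·(1 + Γ)/(1 − Γ) = 50·(0.993 + j0.504)/(1.01 − j0.504)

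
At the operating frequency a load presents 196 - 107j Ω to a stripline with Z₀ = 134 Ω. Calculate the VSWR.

VSWR ≈ 2.11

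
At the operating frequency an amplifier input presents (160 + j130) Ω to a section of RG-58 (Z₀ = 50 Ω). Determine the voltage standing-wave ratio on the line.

Γ = (Z_L − Z_0)/(Z_L + Z_0) = (110 + j130)/(210 + j130)
|Γ| = 170/247 = 0.689
VSWR = (1 + |Γ|)/(1 − |Γ|) = 1.69/0.311

VSWR ≈ 5.44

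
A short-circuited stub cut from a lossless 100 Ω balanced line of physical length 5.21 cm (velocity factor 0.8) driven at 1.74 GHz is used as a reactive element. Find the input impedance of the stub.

λ = v/f = 0.8·c / 1.74 GHz = 0.138 m
βl = 2π·l/λ = 2π × 0.378 = 136°
tan(βl) = -0.966
For a short-circuited stub, Z_in = jZ_0·tan(βl)

Z_in ≈ −j96.6 Ω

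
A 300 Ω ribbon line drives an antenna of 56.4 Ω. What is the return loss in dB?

Γ = (56.4 − 300)/(56.4 + 300) = -0.684
RL = −20·log₁₀|Γ| = −20·log₁₀(0.684)

RL ≈ 3.31 dB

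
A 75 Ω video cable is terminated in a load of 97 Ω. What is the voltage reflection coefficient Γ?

Γ = 0.128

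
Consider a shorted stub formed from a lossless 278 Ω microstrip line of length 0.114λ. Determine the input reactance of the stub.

X_in ≈ 242 Ω (inductive)

βl = 2π × 0.114 = 41°
tan(βl) = 0.871
For a shorted stub, Z_in = jZ_0·tan(βl)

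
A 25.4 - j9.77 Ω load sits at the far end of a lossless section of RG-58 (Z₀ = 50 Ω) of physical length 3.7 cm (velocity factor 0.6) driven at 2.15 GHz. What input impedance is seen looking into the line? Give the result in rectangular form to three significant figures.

λ = v/f = 0.6·c / 2.15 GHz = 0.0837 m
βl = 2π·l/λ = 2π × 0.442 = 159°
tan(βl) = tan(159°) = -0.382
Z_in = Z_0·(Z_L + jZ_0·tanβl)/(Z_0 + jZ_L·tanβl)
     = 50·(25.4 − j28.9)/(46.3 − j9.7)

Z_in ≈ 32.6 − j24.4 Ω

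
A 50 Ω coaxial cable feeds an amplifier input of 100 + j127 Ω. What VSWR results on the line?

VSWR ≈ 5.55

Γ = (Z_L − Z_0)/(Z_L + Z_0) = (50 + j127)/(150 + j127)
|Γ| = 136/197 = 0.694
VSWR = (1 + |Γ|)/(1 − |Γ|) = 1.69/0.306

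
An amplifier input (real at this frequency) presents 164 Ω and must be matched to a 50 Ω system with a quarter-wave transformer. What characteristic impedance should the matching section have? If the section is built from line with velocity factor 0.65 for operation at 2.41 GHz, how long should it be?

Z_qwt ≈ 90.6 Ω; length ≈ 2.02 cm

Z_qwt = √(Z_0·R_L) = √(50 × 164) = √8200
λ = 0.65·c/f = 0.0809 m, so l = λ/4 = 0.0202 m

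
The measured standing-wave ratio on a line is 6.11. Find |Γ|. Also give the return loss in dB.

|Γ| ≈ 0.719; return loss ≈ 2.87 dB

|Γ| = (S − 1)/(S + 1) = (6.11 − 1)/(6.11 + 1) = 5.11/7.11
RL = −20·log₁₀|Γ| = −20·log₁₀(0.719)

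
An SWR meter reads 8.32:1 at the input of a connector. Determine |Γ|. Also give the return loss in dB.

|Γ| = (S − 1)/(S + 1) = (8.32 − 1)/(8.32 + 1) = 7.32/9.32
RL = −20·log₁₀|Γ| = −20·log₁₀(0.785)

|Γ| ≈ 0.785; return loss ≈ 2.1 dB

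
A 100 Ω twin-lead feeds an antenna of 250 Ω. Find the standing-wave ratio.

For a purely resistive load, VSWR = R_L/Z_0 or Z_0/R_L (whichever > 1) = 250/100

VSWR ≈ 2.5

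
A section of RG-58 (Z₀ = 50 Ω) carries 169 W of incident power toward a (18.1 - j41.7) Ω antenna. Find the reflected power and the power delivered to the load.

|Γ| = |(-31.9 − j41.7)/(68.1 − j41.7)| = 0.657
|Γ|² = 0.432
P_refl = |Γ|²·P_inc = 73.1 W, P_del = (1 − |Γ|²)·P_inc = 95.9 W

P_reflected ≈ 73.1 W; P_delivered ≈ 95.9 W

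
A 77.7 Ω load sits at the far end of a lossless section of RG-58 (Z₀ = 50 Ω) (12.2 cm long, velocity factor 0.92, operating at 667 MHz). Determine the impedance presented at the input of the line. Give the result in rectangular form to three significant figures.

Z_in ≈ 33.7 + j8.19 Ω

λ = v/f = 0.92·c / 667 MHz = 0.414 m
βl = 2π·l/λ = 2π × 0.295 = 106°
tan(βl) = tan(106°) = -3.46
Z_in = Z_0·(Z_L + jZ_0·tanβl)/(Z_0 + jZ_L·tanβl)
     = 50·(77.7 − j173)/(50 − j268)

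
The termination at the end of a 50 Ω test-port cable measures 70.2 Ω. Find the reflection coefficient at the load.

Γ = (Z_L − Z_0)/(Z_L + Z_0) = (70.2 − 50)/(70.2 + 50) = 20.2/120.2

Γ = 0.168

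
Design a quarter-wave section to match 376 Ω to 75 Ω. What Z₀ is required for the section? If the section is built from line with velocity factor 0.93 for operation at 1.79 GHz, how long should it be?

Z_qwt = √(Z_0·R_L) = √(75 × 376) = √28200
λ = 0.93·c/f = 0.156 m, so l = λ/4 = 0.039 m

Z_qwt ≈ 168 Ω; length ≈ 3.9 cm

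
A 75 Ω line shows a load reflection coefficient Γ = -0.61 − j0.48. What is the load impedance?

Z_L = Z_0·(1 + Γ)/(1 − Γ) = 75·(0.39 − j0.48)/(1.61 + j0.48)

Z_L ≈ 10.6 − j25.5 Ω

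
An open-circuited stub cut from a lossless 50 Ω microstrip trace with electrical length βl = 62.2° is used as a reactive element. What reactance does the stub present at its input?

X_in ≈ -26.4 Ω (capacitive)

tan(βl) = 1.9
For an open-circuited stub, Z_in = −jZ_0·cot(βl) = −jZ_0/tan(βl)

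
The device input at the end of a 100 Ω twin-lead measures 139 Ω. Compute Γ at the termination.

Γ = 0.163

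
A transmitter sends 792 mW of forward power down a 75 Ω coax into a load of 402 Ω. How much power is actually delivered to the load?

Γ = (402 − 75)/(402 + 75) = 0.686
|Γ|² = 0.47
P_refl = |Γ|²·P_inc = 372 mW, P_del = (1 − |Γ|²)·P_inc = 420 mW

P_delivered ≈ 420 mW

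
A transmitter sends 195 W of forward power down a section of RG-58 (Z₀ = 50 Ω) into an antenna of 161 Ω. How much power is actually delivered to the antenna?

P_delivered ≈ 141 W

Γ = (161 − 50)/(161 + 50) = 0.526
|Γ|² = 0.277
P_refl = |Γ|²·P_inc = 54 W, P_del = (1 − |Γ|²)·P_inc = 141 W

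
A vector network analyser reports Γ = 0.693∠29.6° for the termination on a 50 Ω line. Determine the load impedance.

Z_L = Z_0·(1 + Γ)/(1 − Γ) = 50·(1.6 + j0.342)/(0.397 − j0.342)

Z_L ≈ 94.5 + j124 Ω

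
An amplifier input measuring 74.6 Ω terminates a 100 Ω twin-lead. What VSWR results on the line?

For a purely resistive load, VSWR = R_L/Z_0 or Z_0/R_L (whichever > 1) = 100/74.6

VSWR ≈ 1.34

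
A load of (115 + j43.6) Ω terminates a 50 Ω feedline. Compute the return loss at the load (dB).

RL ≈ 6.77 dB

Γ = (65 + j43.6)/(165 + j43.6), |Γ| = 0.459
RL = −20·log₁₀|Γ| = −20·log₁₀(0.459)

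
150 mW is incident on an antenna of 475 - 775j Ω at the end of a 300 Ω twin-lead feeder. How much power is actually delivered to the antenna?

P_delivered ≈ 71.2 mW

|Γ| = |(175 − j775)/(775 − j775)| = 0.725
|Γ|² = 0.525
P_refl = |Γ|²·P_inc = 78.8 mW, P_del = (1 − |Γ|²)·P_inc = 71.2 mW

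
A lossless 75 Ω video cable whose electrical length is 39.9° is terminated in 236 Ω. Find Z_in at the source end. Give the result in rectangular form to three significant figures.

tan(βl) = tan(39.9°) = 0.836
Z_in = Z_0·(Z_L + jZ_0·tanβl)/(Z_0 + jZ_L·tanβl)
     = 75·(236 + j62.7)/(75 + j197)

Z_in ≈ 50.6 − j70.5 Ω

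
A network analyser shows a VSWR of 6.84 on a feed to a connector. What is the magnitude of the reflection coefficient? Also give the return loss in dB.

|Γ| = (S − 1)/(S + 1) = (6.84 − 1)/(6.84 + 1) = 5.84/7.84
RL = −20·log₁₀|Γ| = −20·log₁₀(0.745)

|Γ| ≈ 0.745; return loss ≈ 2.56 dB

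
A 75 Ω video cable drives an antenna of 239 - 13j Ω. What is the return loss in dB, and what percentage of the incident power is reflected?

Γ = (164 − j13)/(314 − j13), |Γ| = 0.523
RL = −20·log₁₀(0.523) = 5.62 dB
P_refl/P_inc = |Γ|² = 0.274

RL ≈ 5.62 dB; 27.4% of incident power reflected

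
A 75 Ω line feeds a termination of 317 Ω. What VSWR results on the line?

Γ = (317 − 75)/(317 + 75) = 0.617
VSWR = (1 + 0.617)/(1 − 0.617)

VSWR ≈ 4.23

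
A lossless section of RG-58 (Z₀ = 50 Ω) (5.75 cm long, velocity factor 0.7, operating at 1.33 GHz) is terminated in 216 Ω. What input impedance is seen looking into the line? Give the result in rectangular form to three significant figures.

Z_in ≈ 19.6 + j39.7 Ω

λ = v/f = 0.7·c / 1.33 GHz = 0.158 m
βl = 2π·l/λ = 2π × 0.364 = 131°
tan(βl) = tan(131°) = -1.15
Z_in = Z_0·(Z_L + jZ_0·tanβl)/(Z_0 + jZ_L·tanβl)
     = 50·(216 − j57.3)/(50 − j248)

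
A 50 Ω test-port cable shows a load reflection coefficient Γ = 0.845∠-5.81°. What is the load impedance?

Z_L = Z_0·(1 + Γ)/(1 − Γ) = 50·(1.84 − j0.0855)/(0.159 + j0.0855)

Z_L ≈ 437 − j262 Ω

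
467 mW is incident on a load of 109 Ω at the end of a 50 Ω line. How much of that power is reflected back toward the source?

Γ = (109 − 50)/(109 + 50) = 0.371
|Γ|² = 0.138
P_refl = |Γ|²·P_inc = 64.3 mW, P_del = (1 − |Γ|²)·P_inc = 403 mW

P_reflected ≈ 64.3 mW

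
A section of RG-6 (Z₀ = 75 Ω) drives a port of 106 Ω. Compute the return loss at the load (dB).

Γ = (106 − 75)/(106 + 75) = 0.171
RL = −20·log₁₀|Γ| = −20·log₁₀(0.171)

RL ≈ 15.3 dB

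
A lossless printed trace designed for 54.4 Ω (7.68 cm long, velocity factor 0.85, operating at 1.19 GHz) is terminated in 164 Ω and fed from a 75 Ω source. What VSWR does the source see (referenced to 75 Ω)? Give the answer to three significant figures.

λ = v/f = 0.85·c / 1.19 GHz = 0.214 m
βl = 2π·l/λ = 2π × 0.358 = 129°
tan(βl) = -1.23
Z_in = Z_0·(Z_L + jZ_0·tanβl)/(Z_0 + jZ_L·tanβl) = 27.9 + j36.6 Ω
Γ_s = (Z_in − Z_s)/(Z_in + Z_s) = (-47.1 + j36.6)/(103 + j36.6), |Γ_s| = 0.546
VSWR = (1 + |Γ_s|)/(1 − |Γ_s|)

VSWR ≈ 3.41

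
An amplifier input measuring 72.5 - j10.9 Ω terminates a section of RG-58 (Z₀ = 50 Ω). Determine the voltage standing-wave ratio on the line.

VSWR ≈ 1.51

Γ = (Z_L − Z_0)/(Z_L + Z_0) = (22.5 − j10.9)/(122.5 − j10.9)
|Γ| = 25/123 = 0.203
VSWR = (1 + |Γ|)/(1 − |Γ|) = 1.2/0.797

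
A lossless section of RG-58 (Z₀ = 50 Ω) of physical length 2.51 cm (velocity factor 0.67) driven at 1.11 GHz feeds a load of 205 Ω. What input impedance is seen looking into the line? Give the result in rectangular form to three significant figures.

λ = v/f = 0.67·c / 1.11 GHz = 0.181 m
βl = 2π·l/λ = 2π × 0.139 = 49.9°
tan(βl) = tan(49.9°) = 1.19
Z_in = Z_0·(Z_L + jZ_0·tanβl)/(Z_0 + jZ_L·tanβl)
     = 50·(205 + j59.4)/(50 + j243)

Z_in ≈ 20 − j38 Ω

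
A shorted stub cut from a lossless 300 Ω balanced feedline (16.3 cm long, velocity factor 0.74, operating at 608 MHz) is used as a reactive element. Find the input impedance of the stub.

Z_in ≈ −j105 Ω

λ = v/f = 0.74·c / 608 MHz = 0.365 m
βl = 2π·l/λ = 2π × 0.446 = 161°
tan(βl) = -0.35
For a shorted stub, Z_in = jZ_0·tan(βl)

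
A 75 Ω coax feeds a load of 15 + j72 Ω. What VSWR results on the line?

VSWR ≈ 9.7

Γ = (Z_L − Z_0)/(Z_L + Z_0) = (-60 + j72)/(90 + j72)
|Γ| = 93.7/115 = 0.813
VSWR = (1 + |Γ|)/(1 − |Γ|) = 1.81/0.187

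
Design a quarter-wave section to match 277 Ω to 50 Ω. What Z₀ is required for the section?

Z_qwt ≈ 118 Ω

Z_qwt = √(Z_0·R_L) = √(50 × 277) = √13850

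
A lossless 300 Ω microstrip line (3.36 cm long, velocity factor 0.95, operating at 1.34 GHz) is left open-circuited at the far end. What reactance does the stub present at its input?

X_in ≈ -196 Ω (capacitive)

λ = v/f = 0.95·c / 1.34 GHz = 0.213 m
βl = 2π·l/λ = 2π × 0.158 = 56.9°
tan(βl) = 1.53
For an open-circuited stub, Z_in = −jZ_0·cot(βl) = −jZ_0/tan(βl)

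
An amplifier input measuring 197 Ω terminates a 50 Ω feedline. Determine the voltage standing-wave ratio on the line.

VSWR ≈ 3.94

Γ = (197 − 50)/(197 + 50) = 0.595
VSWR = (1 + 0.595)/(1 − 0.595)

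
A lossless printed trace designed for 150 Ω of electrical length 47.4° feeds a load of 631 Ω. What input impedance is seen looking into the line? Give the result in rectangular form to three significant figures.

tan(βl) = tan(47.4°) = 1.09
Z_in = Z_0·(Z_L + jZ_0·tanβl)/(Z_0 + jZ_L·tanβl)
     = 150·(631 + j163)/(150 + j686)

Z_in ≈ 62.8 − j124 Ω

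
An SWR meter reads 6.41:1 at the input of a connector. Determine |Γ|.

|Γ| ≈ 0.73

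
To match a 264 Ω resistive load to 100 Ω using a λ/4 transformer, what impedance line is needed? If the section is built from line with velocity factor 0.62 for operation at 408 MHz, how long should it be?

Z_qwt ≈ 162 Ω; length ≈ 11.4 cm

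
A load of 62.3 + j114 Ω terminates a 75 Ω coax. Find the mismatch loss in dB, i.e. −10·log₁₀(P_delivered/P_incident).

Γ = (-12.7 + j114)/(137.3 + j114), |Γ| = 0.643
|Γ|² = 0.413, so P_del/P_inc = 1 − |Γ|² = 0.587
ML = −10·log₁₀(1 − |Γ|²)

mismatch loss ≈ 2.31 dB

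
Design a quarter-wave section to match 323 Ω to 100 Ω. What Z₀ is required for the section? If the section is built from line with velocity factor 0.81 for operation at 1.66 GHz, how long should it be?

Z_qwt ≈ 180 Ω; length ≈ 3.66 cm

Z_qwt = √(Z_0·R_L) = √(100 × 323) = √32300
λ = 0.81·c/f = 0.146 m, so l = λ/4 = 0.0366 m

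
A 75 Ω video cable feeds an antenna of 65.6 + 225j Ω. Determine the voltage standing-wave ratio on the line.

VSWR ≈ 12.2

Γ = (Z_L − Z_0)/(Z_L + Z_0) = (-9.4 + j225)/(140.6 + j225)
|Γ| = 225/265 = 0.849
VSWR = (1 + |Γ|)/(1 − |Γ|) = 1.85/0.151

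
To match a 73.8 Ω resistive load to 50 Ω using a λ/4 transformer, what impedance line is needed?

Z_qwt ≈ 60.7 Ω

Z_qwt = √(Z_0·R_L) = √(50 × 73.8) = √3690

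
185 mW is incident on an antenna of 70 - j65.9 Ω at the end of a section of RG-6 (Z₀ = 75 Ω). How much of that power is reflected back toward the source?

|Γ| = |(-5 − j65.9)/(145 − j65.9)| = 0.415
|Γ|² = 0.172
P_refl = |Γ|²·P_inc = 31.9 mW, P_del = (1 − |Γ|²)·P_inc = 153 mW

P_reflected ≈ 31.9 mW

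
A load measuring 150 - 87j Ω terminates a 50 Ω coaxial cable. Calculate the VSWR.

Γ = (Z_L − Z_0)/(Z_L + Z_0) = (100 − j87)/(200 − j87)
|Γ| = 133/218 = 0.608
VSWR = (1 + |Γ|)/(1 − |Γ|) = 1.61/0.392

VSWR ≈ 4.1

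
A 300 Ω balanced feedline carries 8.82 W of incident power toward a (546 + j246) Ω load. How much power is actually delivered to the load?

P_delivered ≈ 7.44 W

|Γ| = |(246 + j246)/(846 + j246)| = 0.395
|Γ|² = 0.156
P_refl = |Γ|²·P_inc = 1.38 W, P_del = (1 − |Γ|²)·P_inc = 7.44 W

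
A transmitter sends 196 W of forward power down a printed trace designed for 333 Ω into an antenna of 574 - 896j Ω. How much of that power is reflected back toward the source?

|Γ| = |(241 − j896)/(907 − j896)| = 0.728
|Γ|² = 0.53
P_refl = |Γ|²·P_inc = 104 W, P_del = (1 − |Γ|²)·P_inc = 92.2 W

P_reflected ≈ 104 W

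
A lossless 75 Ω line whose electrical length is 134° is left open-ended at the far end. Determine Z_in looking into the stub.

Z_in ≈ +j72.4 Ω

tan(βl) = -1.04
For an open-ended stub, Z_in = −jZ_0·cot(βl) = −jZ_0/tan(βl)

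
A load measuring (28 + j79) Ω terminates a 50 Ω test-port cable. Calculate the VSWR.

VSWR ≈ 6.65

Γ = (Z_L − Z_0)/(Z_L + Z_0) = (-22 + j79)/(78 + j79)
|Γ| = 82/111 = 0.739
VSWR = (1 + |Γ|)/(1 − |Γ|) = 1.74/0.261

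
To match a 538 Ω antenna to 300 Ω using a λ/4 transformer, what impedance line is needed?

Z_qwt ≈ 402 Ω

Z_qwt = √(Z_0·R_L) = √(300 × 538) = √161400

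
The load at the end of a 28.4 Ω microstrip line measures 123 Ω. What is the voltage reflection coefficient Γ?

Γ = 0.625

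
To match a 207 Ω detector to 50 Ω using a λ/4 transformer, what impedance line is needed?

Z_qwt ≈ 102 Ω

Z_qwt = √(Z_0·R_L) = √(50 × 207) = √10350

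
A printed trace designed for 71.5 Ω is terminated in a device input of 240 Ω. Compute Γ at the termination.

Γ = 0.541

Γ = (Z_L − Z_0)/(Z_L + Z_0) = (240 − 71.5)/(240 + 71.5) = 168.5/311.5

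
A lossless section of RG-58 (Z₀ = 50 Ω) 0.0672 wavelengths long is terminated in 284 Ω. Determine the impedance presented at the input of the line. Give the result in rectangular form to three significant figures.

Z_in ≈ 45.4 − j93.5 Ω

βl = 2π × 0.0672 = 24.2°
tan(βl) = tan(24.2°) = 0.449
Z_in = Z_0·(Z_L + jZ_0·tanβl)/(Z_0 + jZ_L·tanβl)
     = 50·(284 + j22.5)/(50 + j128)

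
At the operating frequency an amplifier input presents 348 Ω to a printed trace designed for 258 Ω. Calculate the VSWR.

Γ = (348 − 258)/(348 + 258) = 0.149
VSWR = (1 + 0.149)/(1 − 0.149)

VSWR ≈ 1.35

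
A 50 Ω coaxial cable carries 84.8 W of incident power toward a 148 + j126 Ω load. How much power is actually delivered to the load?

|Γ| = |(98 + j126)/(198 + j126)| = 0.68
|Γ|² = 0.463
P_refl = |Γ|²·P_inc = 39.2 W, P_del = (1 − |Γ|²)·P_inc = 45.6 W

P_delivered ≈ 45.6 W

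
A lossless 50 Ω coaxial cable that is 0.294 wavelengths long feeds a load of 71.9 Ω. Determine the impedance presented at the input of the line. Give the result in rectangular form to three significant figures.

Z_in ≈ 36.2 + j7.05 Ω

βl = 2π × 0.294 = 106°
tan(βl) = tan(106°) = -3.52
Z_in = Z_0·(Z_L + jZ_0·tanβl)/(Z_0 + jZ_L·tanβl)
     = 50·(71.9 − j176)/(50 − j253)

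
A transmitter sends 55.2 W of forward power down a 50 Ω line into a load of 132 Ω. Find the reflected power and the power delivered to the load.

P_reflected ≈ 11.2 W; P_delivered ≈ 44 W

Γ = (132 − 50)/(132 + 50) = 0.451
|Γ|² = 0.203
P_refl = |Γ|²·P_inc = 11.2 W, P_del = (1 − |Γ|²)·P_inc = 44 W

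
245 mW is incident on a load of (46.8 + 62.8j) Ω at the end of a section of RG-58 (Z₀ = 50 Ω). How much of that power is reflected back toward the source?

|Γ| = |(-3.2 + j62.8)/(96.8 + j62.8)| = 0.545
|Γ|² = 0.297
P_refl = |Γ|²·P_inc = 72.8 mW, P_del = (1 − |Γ|²)·P_inc = 172 mW

P_reflected ≈ 72.8 mW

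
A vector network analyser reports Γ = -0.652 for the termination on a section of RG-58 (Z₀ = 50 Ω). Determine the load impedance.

Z_L = Z_0·(1 + Γ)/(1 − Γ) = 50·(0.348)/(1.65)

Z_L ≈ 10.5 Ω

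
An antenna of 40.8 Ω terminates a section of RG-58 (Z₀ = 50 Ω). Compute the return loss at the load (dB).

Γ = (40.8 − 50)/(40.8 + 50) = -0.101
RL = −20·log₁₀|Γ| = −20·log₁₀(0.101)

RL ≈ 19.9 dB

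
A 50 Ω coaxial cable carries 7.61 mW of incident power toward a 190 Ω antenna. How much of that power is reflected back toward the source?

P_reflected ≈ 2.59 mW

Γ = (190 − 50)/(190 + 50) = 0.583
|Γ|² = 0.34
P_refl = |Γ|²·P_inc = 2.59 mW, P_del = (1 − |Γ|²)·P_inc = 5.02 mW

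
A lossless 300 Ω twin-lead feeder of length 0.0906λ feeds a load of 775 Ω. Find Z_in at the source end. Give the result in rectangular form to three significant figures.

Z_in ≈ 293 − j292 Ω

βl = 2π × 0.0906 = 32.6°
tan(βl) = tan(32.6°) = 0.64
Z_in = Z_0·(Z_L + jZ_0·tanβl)/(Z_0 + jZ_L·tanβl)
     = 300·(775 + j192)/(300 + j496)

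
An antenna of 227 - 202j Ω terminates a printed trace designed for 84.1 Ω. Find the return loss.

RL ≈ 3.52 dB

Γ = (142.9 − j202)/(311.1 − j202), |Γ| = 0.667
RL = −20·log₁₀|Γ| = −20·log₁₀(0.667)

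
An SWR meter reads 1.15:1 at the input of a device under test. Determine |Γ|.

|Γ| = (S − 1)/(S + 1) = (1.15 − 1)/(1.15 + 1) = 0.15/2.15

|Γ| ≈ 0.0698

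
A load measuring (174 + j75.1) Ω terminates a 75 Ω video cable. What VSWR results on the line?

VSWR ≈ 2.83

Γ = (Z_L − Z_0)/(Z_L + Z_0) = (99 + j75.1)/(249 + j75.1)
|Γ| = 124/260 = 0.478
VSWR = (1 + |Γ|)/(1 − |Γ|) = 1.48/0.522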